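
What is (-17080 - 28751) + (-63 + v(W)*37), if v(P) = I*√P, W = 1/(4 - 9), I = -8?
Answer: -45894 - 296*I*√5/5 ≈ -45894.0 - 132.38*I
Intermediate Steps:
W = -⅕ (W = 1/(-5) = -⅕ ≈ -0.20000)
v(P) = -8*√P
(-17080 - 28751) + (-63 + v(W)*37) = (-17080 - 28751) + (-63 - 8*I*√5/5*37) = -45831 + (-63 - 8*I*√5/5*37) = -45831 + (-63 - 296*I*√5/5) = -45894 - 296*I*√5/5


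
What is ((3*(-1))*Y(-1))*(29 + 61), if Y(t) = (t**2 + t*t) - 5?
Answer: 810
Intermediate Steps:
Y(t) = -5 + 2*t**2 (Y(t) = (t**2 + t**2) - 5 = 2*t**2 - 5 = -5 + 2*t**2)
((3*(-1))*Y(-1))*(29 + 61) = ((3*(-1))*(-5 + 2*(-1)**2))*(29 + 61) = -3*(-5 + 2*1)*90 = -3*(-5 + 2)*90 = -3*(-3)*90 = 9*90 = 810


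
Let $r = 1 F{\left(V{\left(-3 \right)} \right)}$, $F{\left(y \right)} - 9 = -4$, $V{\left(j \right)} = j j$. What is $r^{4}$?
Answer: $625$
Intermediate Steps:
$V{\left(j \right)} = j^{2}$
$F{\left(y \right)} = 5$ ($F{\left(y \right)} = 9 - 4 = 5$)
$r = 5$ ($r = 1 \cdot 5 = 5$)
$r^{4} = 5^{4} = 625$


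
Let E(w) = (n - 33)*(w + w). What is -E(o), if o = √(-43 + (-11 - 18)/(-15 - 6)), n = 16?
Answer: 34*I*√18354/21 ≈ 219.34*I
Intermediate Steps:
o = I*√18354/21 (o = √(-43 - 29/(-21)) = √(-43 - 29*(-1/21)) = √(-43 + 29/21) = √(-874/21) = I*√18354/21 ≈ 6.4513*I)
E(w) = -34*w (E(w) = (16 - 33)*(w + w) = -34*w)
-E(o) = -(-34)*I*√18354/21 = 34*I*√18354/21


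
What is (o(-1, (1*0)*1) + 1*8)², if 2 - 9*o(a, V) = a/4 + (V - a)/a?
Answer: 90601/1296 ≈ 69.908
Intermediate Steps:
o(a, V) = 2/9 - a/36 - (V - a)/(9*a) (o(a, V) = 2/9 - (a/4 + (V - a)/a)/9 = 2/9 + (-a/36 - (V - a)/(9*a)) = 2/9 - a/36 - (V - a)/(9*a))
(o(-1, (1*0)*1) + 1*8)² = ((⅓ - 1/36*(-1) - ⅑*(1*0)*1/(-1)) + 1*8)² = ((⅓ + 1/36 - ⅑*0*1*(-1)) + 8)² = ((⅓ + 1/36 - ⅑*0*(-1)) + 8)² = ((⅓ + 1/36 + 0) + 8)² = (13/36 + 8)² = (301/36)² = 90601/1296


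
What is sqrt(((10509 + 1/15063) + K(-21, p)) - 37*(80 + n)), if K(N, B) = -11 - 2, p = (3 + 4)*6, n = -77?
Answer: 2*sqrt(589073470782)/15063 ≈ 101.91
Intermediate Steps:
p = 42 (p = 7*6 = 42)
K(N, B) = -13
sqrt(((10509 + 1/15063) + K(-21, p)) - 37*(80 + n)) = sqrt(((10509 + 1/15063) - 13) - 37*(80 - 77)) = sqrt(((10509 + 1/15063) - 13) - 37*3) = sqrt((158297068/15063 - 13) - 111) = sqrt(158101249/15063 - 111) = sqrt(156429256/15063) = 2*sqrt(589073470782)/15063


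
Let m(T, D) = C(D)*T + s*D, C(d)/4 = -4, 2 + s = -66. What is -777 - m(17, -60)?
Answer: -4585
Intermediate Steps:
s = -68 (s = -2 - 66 = -68)
C(d) = -16 (C(d) = 4*(-4) = -16)
m(T, D) = -68*D - 16*T (m(T, D) = -16*T - 68*D = -68*D - 16*T)
-777 - m(17, -60) = -777 - (-68*(-60) - 16*17) = -777 - (4080 - 272) = -777 - 1*3808 = -777 - 3808 = -4585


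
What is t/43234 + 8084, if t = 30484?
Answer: 174767070/21617 ≈ 8084.7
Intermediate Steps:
t/43234 + 8084 = 30484/43234 + 8084 = 30484*(1/43234) + 8084 = 15242/21617 + 8084 = 174767070/21617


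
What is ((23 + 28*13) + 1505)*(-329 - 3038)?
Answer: -6370364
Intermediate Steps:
((23 + 28*13) + 1505)*(-329 - 3038) = ((23 + 364) + 1505)*(-3367) = (387 + 1505)*(-3367) = 1892*(-3367) = -6370364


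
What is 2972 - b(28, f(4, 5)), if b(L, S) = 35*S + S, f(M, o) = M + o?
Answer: 2648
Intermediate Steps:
b(L, S) = 36*S
2972 - b(28, f(4, 5)) = 2972 - 36*(4 + 5) = 2972 - 36*9 = 2972 - 1*324 = 2972 - 324 = 2648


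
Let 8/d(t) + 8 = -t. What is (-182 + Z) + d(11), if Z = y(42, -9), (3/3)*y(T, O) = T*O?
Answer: -10648/19 ≈ -560.42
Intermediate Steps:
y(T, O) = O*T (y(T, O) = T*O = O*T)
Z = -378 (Z = -9*42 = -378)
d(t) = 8/(-8 - t)
(-182 + Z) + d(11) = (-182 - 378) - 8/(8 + 11) = -560 - 8/19 = -10648/19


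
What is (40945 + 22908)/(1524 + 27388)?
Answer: 63853/28912 ≈ 2.2085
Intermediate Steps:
(40945 + 22908)/(1524 + 27388) = 63853/28912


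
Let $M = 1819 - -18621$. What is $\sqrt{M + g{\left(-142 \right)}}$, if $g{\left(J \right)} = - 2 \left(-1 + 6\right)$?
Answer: $3 \sqrt{2270} \approx 142.93$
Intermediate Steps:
$g{\left(J \right)} = -10$ ($g{\left(J \right)} = \left(-2\right) 5 = -10$)
$M = 20440$ ($M = 1819 + 18621 = 20440$)
$\sqrt{M + g{\left(-142 \right)}} = \sqrt{20440 - 10} = \sqrt{20430} = 3 \sqrt{2270}$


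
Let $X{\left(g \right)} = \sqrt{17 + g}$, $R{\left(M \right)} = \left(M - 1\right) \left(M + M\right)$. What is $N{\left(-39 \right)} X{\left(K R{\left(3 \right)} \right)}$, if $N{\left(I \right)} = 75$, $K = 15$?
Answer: $75 \sqrt{197} \approx 1052.7$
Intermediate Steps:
$R{\left(M \right)} = 2 M \left(-1 + M\right)$ ($R{\left(M \right)} = \left(-1 + M\right) 2 M = 2 M \left(-1 + M\right)$)
$N{\left(-39 \right)} X{\left(K R{\left(3 \right)} \right)} = 75 \sqrt{17 + 15 \cdot 2 \cdot 3 \left(-1 + 3\right)} = 75 \sqrt{17 + 15 \cdot 2 \cdot 3 \cdot 2} = 75 \sqrt{17 + 15 \cdot 12} = 75 \sqrt{17 + 180} = 75 \sqrt{197}$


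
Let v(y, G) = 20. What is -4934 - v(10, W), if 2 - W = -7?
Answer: -4954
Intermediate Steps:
W = 9 (W = 2 - 1*(-7) = 2 + 7 = 9)
-4934 - v(10, W) = -4934 - 1*20 = -4934 - 20 = -4954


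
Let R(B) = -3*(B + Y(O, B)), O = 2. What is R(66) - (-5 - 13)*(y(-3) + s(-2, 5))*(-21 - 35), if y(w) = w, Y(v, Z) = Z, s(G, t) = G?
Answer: 4644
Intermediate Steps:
R(B) = -6*B (R(B) = -3*(B + B) = -6*B)
R(66) - (-5 - 13)*(y(-3) + s(-2, 5))*(-21 - 35) = -6*66 - (-5 - 13)*(-3 - 2)*(-21 - 35) = -396 - (-18*(-5))*(-56) = -396 - 90*(-56) = -396 - 1*(-5040) = -396 + 5040 = 4644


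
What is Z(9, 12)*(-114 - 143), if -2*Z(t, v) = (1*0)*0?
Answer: 0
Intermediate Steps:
Z(t, v) = 0 (Z(t, v) = -1*0*0/2 = -0*0 = -½*0 = 0)
Z(9, 12)*(-114 - 143) = 0*(-114 - 143) = 0*(-257) = 0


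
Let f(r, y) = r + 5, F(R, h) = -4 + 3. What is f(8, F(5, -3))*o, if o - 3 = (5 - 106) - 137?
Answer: -3055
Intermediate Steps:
F(R, h) = -1
o = -235 (o = 3 + ((5 - 106) - 137) = 3 + (-101 - 137) = 3 - 238 = -235)
f(r, y) = 5 + r
f(8, F(5, -3))*o = (5 + 8)*(-235) = 13*(-235) = -3055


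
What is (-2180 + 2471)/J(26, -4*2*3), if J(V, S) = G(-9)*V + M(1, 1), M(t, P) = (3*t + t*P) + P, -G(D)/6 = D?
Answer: 291/1409 ≈ 0.20653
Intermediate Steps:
G(D) = -6*D
M(t, P) = P + 3*t + P*t (M(t, P) = (3*t + P*t) + P = P + 3*t + P*t)
J(V, S) = 5 + 54*V (J(V, S) = (-6*(-9))*V + (1 + 3*1 + 1*1) = 54*V + (1 + 3 + 1) = 54*V + 5 = 5 + 54*V)
(-2180 + 2471)/J(26, -4*2*3) = (-2180 + 2471)/(5 + 54*26) = 291/(5 + 1404) = 291/1409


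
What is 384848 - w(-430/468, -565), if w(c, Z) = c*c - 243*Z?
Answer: 13554965843/54756 ≈ 2.4755e+5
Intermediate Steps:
w(c, Z) = c² - 243*Z
384848 - w(-430/468, -565) = 384848 - ((-430/468)² - 243*(-565)) = 384848 - ((-430*1/468)² + 137295) = 384848 - ((-215/234)² + 137295) = 384848 - (46225/54756 + 137295) = 384848 - 1*7517771245/54756 = 384848 - 7517771245/54756 = 13554965843/54756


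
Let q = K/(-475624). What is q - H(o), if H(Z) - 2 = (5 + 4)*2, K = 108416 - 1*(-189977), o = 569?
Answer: -9810873/475624 ≈ -20.627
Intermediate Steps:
K = 298393 (K = 108416 + 189977 = 298393)
H(Z) = 20 (H(Z) = 2 + (5 + 4)*2 = 2 + 9*2 = 2 + 18 = 20)
q = -298393/475624 (q = 298393/(-475624) = 298393*(-1/475624) = -298393/475624 ≈ -0.62737)
q - H(o) = -298393/475624 - 1*20 = -298393/475624 - 20 = -9810873/475624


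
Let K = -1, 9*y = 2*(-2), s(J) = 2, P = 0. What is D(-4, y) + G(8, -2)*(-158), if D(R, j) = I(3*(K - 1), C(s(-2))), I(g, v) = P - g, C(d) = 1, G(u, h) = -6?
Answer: 954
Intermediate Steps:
y = -4/9 (y = (2*(-2))/9 = (1/9)*(-4) = -4/9 ≈ -0.44444)
I(g, v) = -g (I(g, v) = 0 - g = -g)
D(R, j) = 6 (D(R, j) = -3*(-1 - 1) = -3*(-2) = -1*(-6) = 6)
D(-4, y) + G(8, -2)*(-158) = 6 - 6*(-158) = 6 + 948 = 954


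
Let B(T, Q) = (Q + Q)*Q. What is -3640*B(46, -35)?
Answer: -8918000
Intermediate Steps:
B(T, Q) = 2*Q² (B(T, Q) = (2*Q)*Q = 2*Q²)
-3640*B(46, -35) = -7280*(-35)² = -7280*1225 = -3640*2450 = -8918000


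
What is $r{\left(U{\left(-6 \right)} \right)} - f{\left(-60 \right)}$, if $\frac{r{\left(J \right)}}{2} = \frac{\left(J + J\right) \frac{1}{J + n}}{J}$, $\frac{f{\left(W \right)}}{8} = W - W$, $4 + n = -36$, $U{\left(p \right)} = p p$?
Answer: $-1$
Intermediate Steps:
$U{\left(p \right)} = p^{2}$
$n = -40$ ($n = -4 - 36 = -40$)
$f{\left(W \right)} = 0$ ($f{\left(W \right)} = 8 \left(W - W\right) = 8 \cdot 0 = 0$)
$r{\left(J \right)} = \frac{4}{-40 + J}$ ($r{\left(J \right)} = 2 \frac{\left(J + J\right) \frac{1}{J - 40}}{J} = 2 \frac{2 J \frac{1}{-40 + J}}{J} = 2 \frac{2}{-40 + J} = \frac{4}{-40 + J}$)
$r{\left(U{\left(-6 \right)} \right)} - f{\left(-60 \right)} = \frac{4}{-40 + \left(-6\right)^{2}} - 0 = \frac{4}{-40 + 36} + 0 = \frac{4}{-4} + 0 = 4 \left(- \frac{1}{4}\right) + 0 = -1 + 0 = -1$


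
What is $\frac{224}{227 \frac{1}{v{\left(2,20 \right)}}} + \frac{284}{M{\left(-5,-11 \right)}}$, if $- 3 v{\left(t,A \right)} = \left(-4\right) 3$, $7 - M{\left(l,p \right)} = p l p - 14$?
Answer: $\frac{312682}{71051} \approx 4.4008$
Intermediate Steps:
$M{\left(l,p \right)} = 21 - l p^{2}$ ($M{\left(l,p \right)} = 7 - \left(p l p - 14\right) = 7 - \left(l p p - 14\right) = 7 - \left(l p^{2} - 14\right) = 7 - \left(-14 + l p^{2}\right) = 21 - l p^{2}$)
$v{\left(t,A \right)} = 4$ ($v{\left(t,A \right)} = - \frac{\left(-4\right) 3}{3} = \left(- \frac{1}{3}\right) \left(-12\right) = 4$)
$\frac{224}{227 \frac{1}{v{\left(2,20 \right)}}} + \frac{284}{M{\left(-5,-11 \right)}} = \frac{224}{227 \cdot \frac{1}{4}} + \frac{284}{21 - - 5 \left(-11\right)^{2}} = \frac{224}{227 \cdot \frac{1}{4}} + \frac{284}{21 - \left(-5\right) 121} = \frac{224}{\frac{227}{4}} + \frac{284}{21 + 605} = 224 \cdot \frac{4}{227} + \frac{284}{626} = \frac{896}{227} + 284 \cdot \frac{1}{626} = \frac{896}{227} + \frac{142}{313} = \frac{312682}{71051}$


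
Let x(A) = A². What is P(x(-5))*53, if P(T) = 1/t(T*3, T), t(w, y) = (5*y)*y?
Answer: 53/3125 ≈ 0.016960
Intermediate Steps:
t(w, y) = 5*y²
P(T) = 1/(5*T²)
P(x(-5))*53 = (1/(5*((-5)²)²))*53 = ((⅕)/25²)*53 = ((⅕)*(1/625))*53 = (1/3125)*53 = 53/3125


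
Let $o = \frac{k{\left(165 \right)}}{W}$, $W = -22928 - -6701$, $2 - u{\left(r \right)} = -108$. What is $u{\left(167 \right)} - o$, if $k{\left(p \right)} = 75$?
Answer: $\frac{595015}{5409} \approx 110.0$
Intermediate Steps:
$u{\left(r \right)} = 110$ ($u{\left(r \right)} = 2 - -108 = 2 + 108 = 110$)
$W = -16227$ ($W = -22928 + 6701 = -16227$)
$o = - \frac{25}{5409}$ ($o = \frac{75}{-16227} = 75 \left(- \frac{1}{16227}\right) = - \frac{25}{5409} \approx -0.0046219$)
$u{\left(167 \right)} - o = 110 - - \frac{25}{5409} = 110 + \frac{25}{5409} = \frac{595015}{5409}$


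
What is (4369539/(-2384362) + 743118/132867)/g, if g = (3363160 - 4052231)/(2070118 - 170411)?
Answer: -754370345731485307/72766592609413878 ≈ -10.367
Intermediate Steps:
g = -689071/1899707 ≈ -0.36272
(4369539/(-2384362) + 743118/132867)/g = (4369539/(-2384362) + 743118/132867)/(-689071/1899707) = (4369539*(-1/2384362) + 743118*(1/132867))*(-1899707/689071) = (-4369539/2384362 + 247706/44289)*(-1899707/689071) = (397098260801/105601008618)*(-1899707/689071) = -754370345731485307/72766592609413878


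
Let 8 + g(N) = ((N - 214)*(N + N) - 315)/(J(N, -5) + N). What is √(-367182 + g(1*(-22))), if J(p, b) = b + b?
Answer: I*√23520298/8 ≈ 606.22*I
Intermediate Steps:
J(p, b) = 2*b
g(N) = -8 + (-315 + 2*N*(-214 + N))/(-10 + N) (g(N) = -8 + ((N - 214)*(N + N) - 315)/(2*(-5) + N) = -8 + ((-214 + N)*(2*N) - 315)/(-10 + N) = -8 + (2*N*(-214 + N) - 315)/(-10 + N) = -8 + (-315 + 2*N*(-214 + N))/(-10 + N))
√(-367182 + g(1*(-22))) = √(-367182 + (-235 - 436*(-22) + 2*(1*(-22))²)/(-10 + 1*(-22))) = √(-367182 + (-235 - 436*(-22) + 2*(-22)²)/(-10 - 22)) = √(-367182 + (-235 + 9592 + 2*484)/(-32)) = √(-367182 - (-235 + 9592 + 968)/32) = √(-367182 - 1/32*10325) = √(-367182 - 10325/32) = √(-11760149/32) = I*√23520298/8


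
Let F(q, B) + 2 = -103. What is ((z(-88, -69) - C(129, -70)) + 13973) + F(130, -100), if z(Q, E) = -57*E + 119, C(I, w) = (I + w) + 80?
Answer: 17781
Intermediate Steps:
C(I, w) = 80 + I + w
z(Q, E) = 119 - 57*E
F(q, B) = -105 (F(q, B) = -2 - 103 = -105)
((z(-88, -69) - C(129, -70)) + 13973) + F(130, -100) = (((119 - 57*(-69)) - (80 + 129 - 70)) + 13973) - 105 = (((119 + 3933) - 1*139) + 13973) - 105 = ((4052 - 139) + 13973) - 105 = (3913 + 13973) - 105 = 17886 - 105 = 17781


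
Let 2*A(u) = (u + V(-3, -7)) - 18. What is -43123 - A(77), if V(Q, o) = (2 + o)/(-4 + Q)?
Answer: -302070/7 ≈ -43153.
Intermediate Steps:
V(Q, o) = (2 + o)/(-4 + Q)
A(u) = -121/14 + u/2 (A(u) = ((u + (2 - 7)/(-4 - 3)) - 18)/2 = ((u - 5/(-7)) - 18)/2 = ((u - ⅐*(-5)) - 18)/2 = ((u + 5/7) - 18)/2 = ((5/7 + u) - 18)/2 = (-121/7 + u)/2 = -121/14 + u/2)
-43123 - A(77) = -43123 - (-121/14 + (½)*77) = -43123 - (-121/14 + 77/2) = -43123 - 1*209/7 = -43123 - 209/7 = -302070/7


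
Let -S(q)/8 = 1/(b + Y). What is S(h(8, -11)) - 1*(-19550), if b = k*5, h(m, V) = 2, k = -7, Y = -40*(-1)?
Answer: 97742/5 ≈ 19548.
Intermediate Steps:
Y = 40
b = -35 (b = -7*5 = -35)
S(q) = -8/5 (S(q) = -8/(-35 + 40) = -8/5)
S(h(8, -11)) - 1*(-19550) = -8/5 - 1*(-19550) = -8/5 + 19550 = 97742/5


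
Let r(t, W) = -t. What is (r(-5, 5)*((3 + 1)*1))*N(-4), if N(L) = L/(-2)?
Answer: 40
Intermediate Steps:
N(L) = -L/2 (N(L) = L*(-1/2) = -L/2)
(r(-5, 5)*((3 + 1)*1))*N(-4) = ((-1*(-5))*((3 + 1)*1))*(-1/2*(-4)) = (5*(4*1))*2 = (5*4)*2 = 20*2 = 40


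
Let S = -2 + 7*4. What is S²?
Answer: 676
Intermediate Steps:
S = 26 (S = -2 + 28 = 26)
S² = 26² = 676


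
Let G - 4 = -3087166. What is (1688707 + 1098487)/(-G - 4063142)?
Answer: -1393597/487990 ≈ -2.8558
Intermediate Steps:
G = -3087162 (G = 4 - 3087166 = -3087162)
(1688707 + 1098487)/(-G - 4063142) = (1688707 + 1098487)/(-1*(-3087162) - 4063142) = 2787194/(3087162 - 4063142) = 2787194/(-975980) = 2787194*(-1/975980) = -1393597/487990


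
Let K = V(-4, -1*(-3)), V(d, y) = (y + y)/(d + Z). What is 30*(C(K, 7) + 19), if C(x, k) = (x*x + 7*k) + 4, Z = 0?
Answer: 4455/2 ≈ 2227.5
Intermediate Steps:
V(d, y) = 2*y/d (V(d, y) = (y + y)/(d + 0) = (2*y)/d = 2*y/d)
K = -3/2 (K = 2*(-1*(-3))/(-4) = 2*3*(-¼) = -3/2 ≈ -1.5000)
C(x, k) = 4 + x² + 7*k (C(x, k) = (x² + 7*k) + 4 = 4 + x² + 7*k)
30*(C(K, 7) + 19) = 30*((4 + (-3/2)² + 7*7) + 19) = 30*((4 + 9/4 + 49) + 19) = 30*(221/4 + 19) = 30*(297/4) = 4455/2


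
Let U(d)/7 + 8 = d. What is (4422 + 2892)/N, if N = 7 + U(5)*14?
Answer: -7314/287 ≈ -25.484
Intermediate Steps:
U(d) = -56 + 7*d
N = -287 (N = 7 + (-56 + 7*5)*14 = 7 + (-56 + 35)*14 = 7 - 21*14 = 7 - 294 = -287)
(4422 + 2892)/N = (4422 + 2892)/(-287) = 7314*(-1/287) = -7314/287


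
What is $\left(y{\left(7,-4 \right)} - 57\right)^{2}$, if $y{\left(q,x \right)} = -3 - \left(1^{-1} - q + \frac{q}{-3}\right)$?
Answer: $\frac{24025}{9} \approx 2669.4$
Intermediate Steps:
$y{\left(q,x \right)} = -4 + \frac{4 q}{3}$ ($y{\left(q,x \right)} = -3 - \left(1 - q + q \left(- \frac{1}{3}\right)\right) = -3 + \left(q - \left(- \frac{q}{3} + 1\right)\right) = -3 + \left(q - \left(1 - \frac{q}{3}\right)\right) = -3 + \left(q + \left(-1 + \frac{q}{3}\right)\right) = -3 + \left(-1 + \frac{4 q}{3}\right) = -4 + \frac{4 q}{3}$)
$\left(y{\left(7,-4 \right)} - 57\right)^{2} = \left(\left(-4 + \frac{4}{3} \cdot 7\right) - 57\right)^{2} = \left(\left(-4 + \frac{28}{3}\right) - 57\right)^{2} = \left(\frac{16}{3} - 57\right)^{2} = \left(- \frac{155}{3}\right)^{2} = \frac{24025}{9}$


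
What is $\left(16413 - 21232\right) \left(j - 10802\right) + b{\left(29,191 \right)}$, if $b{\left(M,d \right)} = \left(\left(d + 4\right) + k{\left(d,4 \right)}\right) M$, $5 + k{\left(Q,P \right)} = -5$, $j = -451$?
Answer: $54233572$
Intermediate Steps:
$k{\left(Q,P \right)} = -10$ ($k{\left(Q,P \right)} = -5 - 5 = -10$)
$b{\left(M,d \right)} = M \left(-6 + d\right)$ ($b{\left(M,d \right)} = \left(\left(d + 4\right) - 10\right) M = \left(\left(4 + d\right) - 10\right) M = \left(-6 + d\right) M = M \left(-6 + d\right)$)
$\left(16413 - 21232\right) \left(j - 10802\right) + b{\left(29,191 \right)} = \left(16413 - 21232\right) \left(-451 - 10802\right) + 29 \left(-6 + 191\right) = \left(-4819\right) \left(-11253\right) + 29 \cdot 185 = 54228207 + 5365 = 54233572$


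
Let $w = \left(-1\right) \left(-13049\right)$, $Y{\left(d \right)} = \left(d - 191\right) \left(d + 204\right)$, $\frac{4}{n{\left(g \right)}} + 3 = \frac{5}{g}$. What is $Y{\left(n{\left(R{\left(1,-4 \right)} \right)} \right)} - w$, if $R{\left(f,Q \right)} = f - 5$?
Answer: $- \frac{15035037}{289} \approx -52024.0$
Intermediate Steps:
$R{\left(f,Q \right)} = -5 + f$
$n{\left(g \right)} = \frac{4}{-3 + \frac{5}{g}}$
$Y{\left(d \right)} = \left(-191 + d\right) \left(204 + d\right)$
$w = 13049$
$Y{\left(n{\left(R{\left(1,-4 \right)} \right)} \right)} - w = \left(-38964 + \left(- \frac{4 \left(-5 + 1\right)}{-5 + 3 \left(-5 + 1\right)}\right)^{2} + 13 \left(- \frac{4 \left(-5 + 1\right)}{-5 + 3 \left(-5 + 1\right)}\right)\right) - 13049 = \left(-38964 + \left(\left(-4\right) \left(-4\right) \frac{1}{-5 + 3 \left(-4\right)}\right)^{2} + 13 \left(\left(-4\right) \left(-4\right) \frac{1}{-5 + 3 \left(-4\right)}\right)\right) - 13049 = \left(-38964 + \left(\left(-4\right) \left(-4\right) \frac{1}{-5 - 12}\right)^{2} + 13 \left(\left(-4\right) \left(-4\right) \frac{1}{-5 - 12}\right)\right) - 13049 = \left(-38964 + \left(\left(-4\right) \left(-4\right) \frac{1}{-17}\right)^{2} + 13 \left(\left(-4\right) \left(-4\right) \frac{1}{-17}\right)\right) - 13049 = \left(-38964 + \left(\left(-4\right) \left(-4\right) \left(- \frac{1}{17}\right)\right)^{2} + 13 \left(\left(-4\right) \left(-4\right) \left(- \frac{1}{17}\right)\right)\right) - 13049 = \left(-38964 + \left(- \frac{16}{17}\right)^{2} + 13 \left(- \frac{16}{17}\right)\right) - 13049 = \left(-38964 + \frac{256}{289} - \frac{208}{17}\right) - 13049 = - \frac{11263876}{289} - 13049 = - \frac{15035037}{289}$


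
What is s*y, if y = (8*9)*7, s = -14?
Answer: -7056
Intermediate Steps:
y = 504 (y = 72*7 = 504)
s*y = -14*504 = -7056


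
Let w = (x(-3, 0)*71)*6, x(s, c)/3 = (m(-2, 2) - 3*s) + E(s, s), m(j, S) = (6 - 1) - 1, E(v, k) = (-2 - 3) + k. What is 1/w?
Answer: 1/6390 ≈ 0.00015649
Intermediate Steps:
E(v, k) = -5 + k
m(j, S) = 4 (m(j, S) = 5 - 1 = 4)
x(s, c) = -3 - 6*s (x(s, c) = 3*((4 - 3*s) + (-5 + s)) = 3*(-1 - 2*s) = -3 - 6*s)
w = 6390 (w = ((-3 - 6*(-3))*71)*6 = ((-3 + 18)*71)*6 = (15*71)*6 = 1065*6 = 6390)
1/w = 1/6390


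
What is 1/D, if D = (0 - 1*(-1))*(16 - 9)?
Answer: ⅐ ≈ 0.14286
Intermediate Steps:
D = 7 (D = (0 + 1)*7 = 1*7 = 7)
1/D = 1/7 = ⅐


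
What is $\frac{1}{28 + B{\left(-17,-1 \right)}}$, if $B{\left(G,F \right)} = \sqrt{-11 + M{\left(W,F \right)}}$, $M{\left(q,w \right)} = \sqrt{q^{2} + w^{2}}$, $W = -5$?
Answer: $\frac{1}{28 + i \sqrt{11 - \sqrt{26}}} \approx 0.035447 - 0.0030753 i$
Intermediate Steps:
$B{\left(G,F \right)} = \sqrt{-11 + \sqrt{25 + F^{2}}}$ ($B{\left(G,F \right)} = \sqrt{-11 + \sqrt{\left(-5\right)^{2} + F^{2}}} = \sqrt{-11 + \sqrt{25 + F^{2}}}$)
$\frac{1}{28 + B{\left(-17,-1 \right)}} = \frac{1}{28 + \sqrt{-11 + \sqrt{25 + \left(-1\right)^{2}}}} = \frac{1}{28 + \sqrt{-11 + \sqrt{25 + 1}}} = \frac{1}{28 + \sqrt{-11 + \sqrt{26}}}$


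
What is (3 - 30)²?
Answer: 729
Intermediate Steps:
(3 - 30)² = (-27)² = 729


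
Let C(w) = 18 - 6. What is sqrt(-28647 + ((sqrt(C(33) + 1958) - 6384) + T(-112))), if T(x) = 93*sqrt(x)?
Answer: sqrt(-35031 + sqrt(1970) + 372*I*sqrt(7)) ≈ 2.631 + 187.07*I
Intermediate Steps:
C(w) = 12
sqrt(-28647 + ((sqrt(C(33) + 1958) - 6384) + T(-112))) = sqrt(-28647 + ((sqrt(12 + 1958) - 6384) + 93*sqrt(-112))) = sqrt(-28647 + ((sqrt(1970) - 6384) + 93*(4*I*sqrt(7)))) = sqrt(-28647 + ((-6384 + sqrt(1970)) + 372*I*sqrt(7))) = sqrt(-28647 + (-6384 + sqrt(1970) + 372*I*sqrt(7))) = sqrt(-35031 + sqrt(1970) + 372*I*sqrt(7))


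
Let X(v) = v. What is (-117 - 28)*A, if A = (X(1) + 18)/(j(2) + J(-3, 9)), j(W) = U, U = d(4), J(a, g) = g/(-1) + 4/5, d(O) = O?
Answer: 13775/21 ≈ 655.95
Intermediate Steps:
J(a, g) = 4/5 - g (J(a, g) = g*(-1) + 4*(1/5) = -g + 4/5 = 4/5 - g)
U = 4
j(W) = 4
A = -95/21 (A = (1 + 18)/(4 + (4/5 - 1*9)) = 19/(4 + (4/5 - 9)) = 19/(4 - 41/5) = 19/(-21/5) = 19*(-5/21) = -95/21 ≈ -4.5238)
(-117 - 28)*A = (-117 - 28)*(-95/21) = -145*(-95/21) = 13775/21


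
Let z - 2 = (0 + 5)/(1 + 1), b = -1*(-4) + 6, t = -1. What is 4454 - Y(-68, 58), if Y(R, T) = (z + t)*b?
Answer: 4419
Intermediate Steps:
b = 10 (b = 4 + 6 = 10)
z = 9/2 (z = 2 + (0 + 5)/(1 + 1) = 2 + 5/2 = 9/2 ≈ 4.5000)
Y(R, T) = 35 (Y(R, T) = (9/2 - 1)*10 = (7/2)*10 = 35)
4454 - Y(-68, 58) = 4454 - 1*35 = 4454 - 35 = 4419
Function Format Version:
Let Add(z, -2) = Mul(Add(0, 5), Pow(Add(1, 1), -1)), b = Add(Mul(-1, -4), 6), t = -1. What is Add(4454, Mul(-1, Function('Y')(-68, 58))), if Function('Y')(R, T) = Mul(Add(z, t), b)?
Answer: 4419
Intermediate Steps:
b = 10 (b = Add(4, 6) = 10)
z = Rational(9, 2) (z = Add(2, Mul(Add(0, 5), Pow(Add(1, 1), -1))) = Add(2, Mul(5, Pow(2, -1))) = Add(2, Mul(5, Rational(1, 2))) = Add(2, Rational(5, 2)) = Rational(9, 2) ≈ 4.5000)
Function('Y')(R, T) = 35 (Function('Y')(R, T) = Mul(Add(Rational(9, 2), -1), 10) = Mul(Rational(7, 2), 10) = 35)
Add(4454, Mul(-1, Function('Y')(-68, 58))) = Add(4454, Mul(-1, 35)) = Add(4454, -35) = 4419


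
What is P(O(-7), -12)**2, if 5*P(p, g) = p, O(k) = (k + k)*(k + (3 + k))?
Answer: 23716/25 ≈ 948.64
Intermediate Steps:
O(k) = 2*k*(3 + 2*k) (O(k) = (2*k)*(3 + 2*k) = 2*k*(3 + 2*k))
P(p, g) = p/5
P(O(-7), -12)**2 = ((2*(-7)*(3 + 2*(-7)))/5)**2 = ((2*(-7)*(3 - 14))/5)**2 = ((2*(-7)*(-11))/5)**2 = ((1/5)*154)**2 = (154/5)**2 = 23716/25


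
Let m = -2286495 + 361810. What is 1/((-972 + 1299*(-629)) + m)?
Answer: -1/2742728 ≈ -3.6460e-7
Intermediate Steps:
m = -1924685
1/((-972 + 1299*(-629)) + m) = 1/((-972 + 1299*(-629)) - 1924685) = 1/((-972 - 817071) - 1924685) = 1/(-818043 - 1924685) = 1/(-2742728) = -1/2742728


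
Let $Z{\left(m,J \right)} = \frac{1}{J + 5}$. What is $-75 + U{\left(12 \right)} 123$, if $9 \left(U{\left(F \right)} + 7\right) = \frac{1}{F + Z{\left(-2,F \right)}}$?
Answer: $- \frac{14023}{15} \approx -934.87$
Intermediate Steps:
$Z{\left(m,J \right)} = \frac{1}{5 + J}$
$U{\left(F \right)} = -7 + \frac{1}{9 \left(F + \frac{1}{5 + F}\right)}$
$-75 + U{\left(12 \right)} 123 = -75 + \frac{-63 - \left(-1 + 63 \cdot 12\right) \left(5 + 12\right)}{9 \left(1 + 12 \left(5 + 12\right)\right)} 123 = -75 + \frac{-63 - \left(-1 + 756\right) 17}{9 \left(1 + 12 \cdot 17\right)} 123 = -75 + \frac{-63 - 755 \cdot 17}{9 \left(1 + 204\right)} 123 = -75 + \frac{-63 - 12835}{9 \cdot 205} \cdot 123 = -75 + \frac{1}{9} \cdot \frac{1}{205} \left(-12898\right) 123 = -75 - \frac{12898}{15} = - \frac{14023}{15}$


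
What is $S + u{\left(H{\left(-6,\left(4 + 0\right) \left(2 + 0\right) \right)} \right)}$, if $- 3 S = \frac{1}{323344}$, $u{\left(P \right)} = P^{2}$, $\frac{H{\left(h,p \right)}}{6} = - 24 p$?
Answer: $\frac{1287333347327}{970032} \approx 1.3271 \cdot 10^{6}$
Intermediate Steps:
$H{\left(h,p \right)} = - 144 p$ ($H{\left(h,p \right)} = 6 \left(- 24 p\right) = - 144 p$)
$S = - \frac{1}{970032}$ ($S = - \frac{1}{3 \cdot 323344} = \left(- \frac{1}{3}\right) \frac{1}{323344} = - \frac{1}{970032} \approx -1.0309 \cdot 10^{-6}$)
$S + u{\left(H{\left(-6,\left(4 + 0\right) \left(2 + 0\right) \right)} \right)} = - \frac{1}{970032} + \left(- 144 \left(4 + 0\right) \left(2 + 0\right)\right)^{2} = - \frac{1}{970032} + \left(- 144 \cdot 4 \cdot 2\right)^{2} = - \frac{1}{970032} + \left(\left(-144\right) 8\right)^{2} = - \frac{1}{970032} + \left(-1152\right)^{2} = - \frac{1}{970032} + 1327104 = \frac{1287333347327}{970032}$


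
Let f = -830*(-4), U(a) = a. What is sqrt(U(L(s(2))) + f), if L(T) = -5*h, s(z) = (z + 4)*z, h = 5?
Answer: sqrt(3295) ≈ 57.402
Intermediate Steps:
s(z) = z*(4 + z) (s(z) = (4 + z)*z = z*(4 + z))
L(T) = -25 (L(T) = -5*5 = -25)
f = 3320
sqrt(U(L(s(2))) + f) = sqrt(-25 + 3320) = sqrt(3295)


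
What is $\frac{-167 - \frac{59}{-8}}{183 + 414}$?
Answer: $- \frac{1277}{4776} \approx -0.26738$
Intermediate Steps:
$\frac{-167 - \frac{59}{-8}}{183 + 414} = \frac{-167 - - \frac{59}{8}}{597} = \left(-167 + \frac{59}{8}\right) \frac{1}{597} = \left(- \frac{1277}{8}\right) \frac{1}{597} = - \frac{1277}{4776}$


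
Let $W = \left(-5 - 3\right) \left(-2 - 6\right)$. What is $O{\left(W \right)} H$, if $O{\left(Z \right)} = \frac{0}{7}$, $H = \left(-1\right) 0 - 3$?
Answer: $0$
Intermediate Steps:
$H = -3$ ($H = 0 - 3 = -3$)
$W = 64$ ($W = \left(-8\right) \left(-8\right) = 64$)
$O{\left(Z \right)} = 0$ ($O{\left(Z \right)} = 0 \cdot \frac{1}{7} = 0$)
$O{\left(W \right)} H = 0 \left(-3\right) = 0$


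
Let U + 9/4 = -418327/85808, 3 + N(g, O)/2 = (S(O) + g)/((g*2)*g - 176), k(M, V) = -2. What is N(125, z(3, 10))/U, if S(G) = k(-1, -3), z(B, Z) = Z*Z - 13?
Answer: 2662879664/3166414705 ≈ 0.84098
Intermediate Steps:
z(B, Z) = -13 + Z² (z(B, Z) = Z² - 13 = -13 + Z²)
S(G) = -2
N(g, O) = -6 + 2*(-2 + g)/(-176 + 2*g²) (N(g, O) = -6 + 2*((-2 + g)/((g*2)*g - 176)) = -6 + 2*((-2 + g)/((2*g)*g - 176)) = -6 + 2*((-2 + g)/(2*g² - 176)) = -6 + 2*((-2 + g)/(-176 + 2*g²)) = -6 + 2*(-2 + g)/(-176 + 2*g²))
U = -611395/85808 (U = -9/4 - 418327/85808 = -611395/85808 ≈ -7.1252)
N(125, z(3, 10))/U = ((526 + 125 - 6*125²)/(-88 + 125²))/(-611395/85808) = ((526 + 125 - 6*15625)/(-88 + 15625))*(-85808/611395) = ((526 + 125 - 93750)/15537)*(-85808/611395) = ((1/15537)*(-93099))*(-85808/611395) = -31033/5179*(-85808/611395) = 2662879664/3166414705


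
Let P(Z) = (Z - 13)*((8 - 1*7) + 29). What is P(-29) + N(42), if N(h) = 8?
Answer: -1252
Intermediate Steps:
P(Z) = -390 + 30*Z (P(Z) = (-13 + Z)*((8 - 7) + 29) = (-13 + Z)*(1 + 29) = (-13 + Z)*30 = -390 + 30*Z)
P(-29) + N(42) = (-390 + 30*(-29)) + 8 = (-390 - 870) + 8 = -1260 + 8 = -1252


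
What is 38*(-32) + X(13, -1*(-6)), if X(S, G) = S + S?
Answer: -1190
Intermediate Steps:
X(S, G) = 2*S
38*(-32) + X(13, -1*(-6)) = 38*(-32) + 2*13 = -1216 + 26 = -1190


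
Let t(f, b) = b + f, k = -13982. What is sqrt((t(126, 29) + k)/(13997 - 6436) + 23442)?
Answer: sqrt(1340044611735)/7561 ≈ 153.10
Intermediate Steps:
sqrt((t(126, 29) + k)/(13997 - 6436) + 23442) = sqrt(((29 + 126) - 13982)/(13997 - 6436) + 23442) = sqrt((155 - 13982)/7561 + 23442) = sqrt(-13827*1/7561 + 23442) = sqrt(-13827/7561 + 23442) = sqrt(177231135/7561) = sqrt(1340044611735)/7561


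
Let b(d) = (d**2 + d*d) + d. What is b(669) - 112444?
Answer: 783347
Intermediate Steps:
b(d) = d + 2*d**2 (b(d) = (d**2 + d**2) + d = 2*d**2 + d = d + 2*d**2)
b(669) - 112444 = 669*(1 + 2*669) - 112444 = 669*(1 + 1338) - 112444 = 669*1339 - 112444 = 895791 - 112444 = 783347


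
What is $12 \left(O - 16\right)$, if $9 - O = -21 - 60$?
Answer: $888$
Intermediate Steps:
$O = 90$ ($O = 9 - \left(-21 - 60\right) = 9 - -81 = 9 + 81 = 90$)
$12 \left(O - 16\right) = 12 \left(90 - 16\right) = 12 \cdot 74 = 888$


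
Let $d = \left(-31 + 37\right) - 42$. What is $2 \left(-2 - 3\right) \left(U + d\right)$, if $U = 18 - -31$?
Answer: $-130$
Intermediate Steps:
$U = 49$ ($U = 18 + 31 = 49$)
$d = -36$ ($d = 6 - 42 = -36$)
$2 \left(-2 - 3\right) \left(U + d\right) = 2 \left(-2 - 3\right) \left(49 - 36\right) = 2 \left(-5\right) 13 = \left(-10\right) 13 = -130$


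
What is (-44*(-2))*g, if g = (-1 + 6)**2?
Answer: 2200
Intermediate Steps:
g = 25 (g = 5**2 = 25)
(-44*(-2))*g = -44*(-2)*25 = 88*25 = 2200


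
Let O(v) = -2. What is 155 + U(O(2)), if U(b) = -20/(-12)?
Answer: 470/3 ≈ 156.67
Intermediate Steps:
U(b) = 5/3 (U(b) = -20*(-1/12) = 5/3)
155 + U(O(2)) = 155 + 5/3 = 470/3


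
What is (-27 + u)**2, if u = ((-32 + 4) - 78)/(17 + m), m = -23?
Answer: 784/9 ≈ 87.111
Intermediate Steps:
u = 53/3 (u = ((-32 + 4) - 78)/(17 - 23) = (-28 - 78)/(-6) = -106*(-1/6) = 53/3 ≈ 17.667)
(-27 + u)**2 = (-27 + 53/3)**2 = (-28/3)**2 = 784/9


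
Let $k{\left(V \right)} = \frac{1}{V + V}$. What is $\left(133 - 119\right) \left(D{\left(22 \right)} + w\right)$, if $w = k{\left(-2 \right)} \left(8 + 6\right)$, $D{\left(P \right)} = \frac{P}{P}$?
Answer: $-35$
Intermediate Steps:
$k{\left(V \right)} = \frac{1}{2 V}$
$D{\left(P \right)} = 1$
$w = - \frac{7}{2}$ ($w = \frac{1}{2 \left(-2\right)} \left(8 + 6\right) = \frac{1}{2} \left(- \frac{1}{2}\right) 14 = \left(- \frac{1}{4}\right) 14 = - \frac{7}{2} \approx -3.5$)
$\left(133 - 119\right) \left(D{\left(22 \right)} + w\right) = \left(133 - 119\right) \left(1 - \frac{7}{2}\right) = 14 \left(- \frac{5}{2}\right) = -35$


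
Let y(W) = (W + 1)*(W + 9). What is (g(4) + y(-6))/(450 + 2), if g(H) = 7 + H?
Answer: -1/113 ≈ -0.0088496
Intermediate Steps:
y(W) = (1 + W)*(9 + W)
(g(4) + y(-6))/(450 + 2) = ((7 + 4) + (9 + (-6)² + 10*(-6)))/(450 + 2) = (11 + (9 + 36 - 60))/452 = (11 - 15)*(1/452) = -4*1/452 = -1/113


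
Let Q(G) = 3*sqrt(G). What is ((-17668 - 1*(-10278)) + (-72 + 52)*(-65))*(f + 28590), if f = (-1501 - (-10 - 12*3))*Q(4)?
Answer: -120947400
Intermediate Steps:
f = -8730 (f = (-1501 - (-10 - 12*3))*(3*sqrt(4)) = (-1501 - (-10 - 36))*(3*2) = (-1501 - 1*(-46))*6 = (-1501 + 46)*6 = -1455*6 = -8730)
((-17668 - 1*(-10278)) + (-72 + 52)*(-65))*(f + 28590) = ((-17668 - 1*(-10278)) + (-72 + 52)*(-65))*(-8730 + 28590) = ((-17668 + 10278) - 20*(-65))*19860 = (-7390 + 1300)*19860 = -6090*19860 = -120947400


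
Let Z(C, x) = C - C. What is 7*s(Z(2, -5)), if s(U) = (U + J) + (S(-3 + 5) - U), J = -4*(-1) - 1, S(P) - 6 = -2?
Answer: 49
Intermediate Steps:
S(P) = 4 (S(P) = 6 - 2 = 4)
J = 3 (J = 4 - 1 = 3)
Z(C, x) = 0
s(U) = 7 (s(U) = (U + 3) + (4 - U) = (3 + U) + (4 - U) = 7)
7*s(Z(2, -5)) = 7*7 = 49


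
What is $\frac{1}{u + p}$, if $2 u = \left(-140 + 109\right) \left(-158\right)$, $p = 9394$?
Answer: $\frac{1}{11843} \approx 8.4438 \cdot 10^{-5}$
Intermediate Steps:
$u = 2449$ ($u = \frac{\left(-140 + 109\right) \left(-158\right)}{2} = \frac{\left(-31\right) \left(-158\right)}{2} = \frac{1}{2} \cdot 4898 = 2449$)
$\frac{1}{u + p} = \frac{1}{2449 + 9394} = \frac{1}{11843}$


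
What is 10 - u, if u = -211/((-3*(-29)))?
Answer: 1081/87 ≈ 12.425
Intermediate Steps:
u = -211/87 ≈ -2.4253
10 - u = 10 - 1*(-211/87) = 10 + 211/87 = 1081/87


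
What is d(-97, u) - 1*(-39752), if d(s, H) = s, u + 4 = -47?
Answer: 39655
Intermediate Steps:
u = -51 (u = -4 - 47 = -51)
d(-97, u) - 1*(-39752) = -97 - 1*(-39752) = -97 + 39752 = 39655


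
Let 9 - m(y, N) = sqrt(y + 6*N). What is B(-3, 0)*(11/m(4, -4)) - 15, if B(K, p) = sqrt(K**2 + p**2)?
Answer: -1218/101 + 66*I*sqrt(5)/101 ≈ -12.059 + 1.4612*I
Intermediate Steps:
m(y, N) = 9 - sqrt(y + 6*N)
B(-3, 0)*(11/m(4, -4)) - 15 = sqrt((-3)**2 + 0**2)*(11/(9 - sqrt(4 + 6*(-4)))) - 15 = sqrt(9 + 0)*(11/(9 - sqrt(4 - 24))) - 15 = sqrt(9)*(11/(9 - sqrt(-20))) - 15 = 3*(11/(9 - 2*I*sqrt(5))) - 15 = 33/(9 - 2*I*sqrt(5)) - 15 = -15 + 33/(9 - 2*I*sqrt(5))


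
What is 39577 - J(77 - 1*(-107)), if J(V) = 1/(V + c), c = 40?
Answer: 8865247/224 ≈ 39577.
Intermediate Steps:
J(V) = 1/(40 + V) (J(V) = 1/(V + 40) = 1/(40 + V))
39577 - J(77 - 1*(-107)) = 39577 - 1/(40 + (77 - 1*(-107))) = 39577 - 1/(40 + (77 + 107)) = 39577 - 1/(40 + 184) = 39577 - 1/224 = 8865247/224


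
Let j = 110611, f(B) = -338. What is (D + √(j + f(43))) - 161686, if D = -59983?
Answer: -221669 + √110273 ≈ -2.2134e+5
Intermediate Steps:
(D + √(j + f(43))) - 161686 = (-59983 + √(110611 - 338)) - 161686 = (-59983 + √110273) - 161686 = -221669 + √110273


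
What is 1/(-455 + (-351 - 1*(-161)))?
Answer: -1/645 ≈ -0.0015504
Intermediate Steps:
1/(-455 + (-351 - 1*(-161))) = 1/(-455 + (-351 + 161)) = 1/(-455 - 190) = 1/(-645) = -1/645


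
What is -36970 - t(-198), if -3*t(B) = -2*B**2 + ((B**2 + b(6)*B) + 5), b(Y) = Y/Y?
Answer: -150307/3 ≈ -50102.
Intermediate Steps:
b(Y) = 1
t(B) = -5/3 - B/3 + B**2/3 (t(B) = -(-2*B**2 + ((B**2 + 1*B) + 5))/3 = -(-2*B**2 + ((B**2 + B) + 5))/3 = -(-2*B**2 + ((B + B**2) + 5))/3 = -(-2*B**2 + (5 + B + B**2))/3 = -(5 + B - B**2)/3 = -5/3 - B/3 + B**2/3)
-36970 - t(-198) = -36970 - (-5/3 - 1/3*(-198) + (1/3)*(-198)**2) = -36970 - (-5/3 + 66 + (1/3)*39204) = -36970 - (-5/3 + 66 + 13068) = -36970 - 1*39397/3 = -36970 - 39397/3 = -150307/3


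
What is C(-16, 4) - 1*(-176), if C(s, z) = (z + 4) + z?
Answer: 188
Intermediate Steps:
C(s, z) = 4 + 2*z (C(s, z) = (4 + z) + z = 4 + 2*z)
C(-16, 4) - 1*(-176) = (4 + 2*4) - 1*(-176) = (4 + 8) + 176 = 12 + 176 = 188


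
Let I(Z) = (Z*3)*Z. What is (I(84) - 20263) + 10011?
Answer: 10916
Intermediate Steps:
I(Z) = 3*Z² (I(Z) = (3*Z)*Z = 3*Z²)
(I(84) - 20263) + 10011 = (3*84² - 20263) + 10011 = (3*7056 - 20263) + 10011 = (21168 - 20263) + 10011 = 905 + 10011 = 10916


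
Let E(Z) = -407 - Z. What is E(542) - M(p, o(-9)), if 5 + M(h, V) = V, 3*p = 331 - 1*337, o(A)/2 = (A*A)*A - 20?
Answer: 554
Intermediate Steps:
o(A) = -40 + 2*A**3 (o(A) = 2*((A*A)*A - 20) = 2*(A**2*A - 20) = 2*(A**3 - 20) = 2*(-20 + A**3) = -40 + 2*A**3)
p = -2 (p = (331 - 1*337)/3 = (331 - 337)/3 = (1/3)*(-6) = -2)
M(h, V) = -5 + V
E(542) - M(p, o(-9)) = (-407 - 1*542) - (-5 + (-40 + 2*(-9)**3)) = (-407 - 542) - (-5 + (-40 + 2*(-729))) = -949 - (-5 + (-40 - 1458)) = -949 - (-5 - 1498) = -949 - 1*(-1503) = -949 + 1503 = 554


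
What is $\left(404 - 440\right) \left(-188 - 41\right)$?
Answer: $8244$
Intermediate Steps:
$\left(404 - 440\right) \left(-188 - 41\right) = \left(-36\right) \left(-229\right) = 8244$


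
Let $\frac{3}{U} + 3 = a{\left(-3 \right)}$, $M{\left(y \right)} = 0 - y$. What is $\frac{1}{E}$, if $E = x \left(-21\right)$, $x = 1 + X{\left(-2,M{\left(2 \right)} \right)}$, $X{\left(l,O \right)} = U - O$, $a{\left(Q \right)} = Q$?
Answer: $- \frac{2}{105} \approx -0.019048$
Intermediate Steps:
$M{\left(y \right)} = - y$
$U = - \frac{1}{2}$ ($U = \frac{3}{-3 - 3} = \frac{3}{-6} = 3 \left(- \frac{1}{6}\right) = - \frac{1}{2} \approx -0.5$)
$X{\left(l,O \right)} = - \frac{1}{2} - O$
$x = \frac{5}{2}$ ($x = 1 - \left(\frac{1}{2} - 2\right) = 1 - - \frac{3}{2} = 1 + \left(- \frac{1}{2} + 2\right) = 1 + \frac{3}{2} = \frac{5}{2} \approx 2.5$)
$E = - \frac{105}{2}$ ($E = \frac{5}{2} \left(-21\right) = - \frac{105}{2} \approx -52.5$)
$\frac{1}{E} = \frac{1}{- \frac{105}{2}} = - \frac{2}{105}$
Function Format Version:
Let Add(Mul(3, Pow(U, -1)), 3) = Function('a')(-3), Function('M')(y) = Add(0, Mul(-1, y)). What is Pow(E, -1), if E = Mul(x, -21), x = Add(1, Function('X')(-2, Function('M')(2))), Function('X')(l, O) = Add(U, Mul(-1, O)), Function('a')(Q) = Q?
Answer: Rational(-2, 105) ≈ -0.019048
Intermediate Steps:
Function('M')(y) = Mul(-1, y)
U = Rational(-1, 2) (U = Mul(3, Pow(Add(-3, -3), -1)) = Mul(3, Pow(-6, -1)) = Mul(3, Rational(-1, 6)) = Rational(-1, 2) ≈ -0.50000)
Function('X')(l, O) = Add(Rational(-1, 2), Mul(-1, O))
x = Rational(5, 2) (x = Add(1, Add(Rational(-1, 2), Mul(-1, Mul(-1, 2)))) = Add(1, Add(Rational(-1, 2), Mul(-1, -2))) = Add(1, Add(Rational(-1, 2), 2)) = Add(1, Rational(3, 2)) = Rational(5, 2) ≈ 2.5000)
E = Rational(-105, 2) (E = Mul(Rational(5, 2), -21) = Rational(-105, 2) ≈ -52.500)
Pow(E, -1) = Pow(Rational(-105, 2), -1) = Rational(-2, 105)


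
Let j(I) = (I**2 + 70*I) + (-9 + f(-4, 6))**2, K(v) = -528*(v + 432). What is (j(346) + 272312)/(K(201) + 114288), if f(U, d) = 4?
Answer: -416273/219936 ≈ -1.8927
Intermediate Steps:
K(v) = -228096 - 528*v (K(v) = -528*(432 + v) = -228096 - 528*v)
j(I) = 25 + I**2 + 70*I (j(I) = (I**2 + 70*I) + (-9 + 4)**2 = (I**2 + 70*I) + (-5)**2 = (I**2 + 70*I) + 25 = 25 + I**2 + 70*I)
(j(346) + 272312)/(K(201) + 114288) = ((25 + 346**2 + 70*346) + 272312)/((-228096 - 528*201) + 114288) = ((25 + 119716 + 24220) + 272312)/((-228096 - 106128) + 114288) = (143961 + 272312)/(-334224 + 114288) = 416273/(-219936) = 416273*(-1/219936) = -416273/219936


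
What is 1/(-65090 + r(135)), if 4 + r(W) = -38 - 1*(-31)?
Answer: -1/65101 ≈ -1.5361e-5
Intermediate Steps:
r(W) = -11 (r(W) = -4 + (-38 - 1*(-31)) = -4 + (-38 + 31) = -4 - 7 = -11)
1/(-65090 + r(135)) = 1/(-65090 - 11) = 1/(-65101) = -1/65101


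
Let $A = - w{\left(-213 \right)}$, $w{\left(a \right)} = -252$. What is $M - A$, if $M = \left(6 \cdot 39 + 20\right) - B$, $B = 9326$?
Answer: $-9324$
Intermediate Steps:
$A = 252$ ($A = \left(-1\right) \left(-252\right) = 252$)
$M = -9072$ ($M = \left(6 \cdot 39 + 20\right) - 9326 = \left(234 + 20\right) - 9326 = 254 - 9326 = -9072$)
$M - A = -9072 - 252 = -9324$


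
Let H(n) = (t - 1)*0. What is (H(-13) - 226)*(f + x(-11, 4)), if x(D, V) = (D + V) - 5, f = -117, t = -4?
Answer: 29154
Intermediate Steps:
x(D, V) = -5 + D + V
H(n) = 0 (H(n) = (-4 - 1)*0 = -5*0 = 0)
(H(-13) - 226)*(f + x(-11, 4)) = (0 - 226)*(-117 + (-5 - 11 + 4)) = -226*(-117 - 12) = -226*(-129) = 29154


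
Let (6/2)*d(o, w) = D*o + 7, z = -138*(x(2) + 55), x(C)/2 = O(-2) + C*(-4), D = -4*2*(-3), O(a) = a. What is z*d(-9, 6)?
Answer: 336490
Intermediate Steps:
D = 24 (D = -8*(-3) = 24)
x(C) = -4 - 8*C (x(C) = 2*(-2 + C*(-4)) = 2*(-2 - 4*C) = -4 - 8*C)
z = -4830 (z = -138*((-4 - 8*2) + 55) = -138*((-4 - 16) + 55) = -138*(-20 + 55) = -138*35 = -4830)
d(o, w) = 7/3 + 8*o (d(o, w) = (24*o + 7)/3 = (7 + 24*o)/3 = 7/3 + 8*o)
z*d(-9, 6) = -4830*(7/3 + 8*(-9)) = -4830*(7/3 - 72) = -4830*(-209/3) = 336490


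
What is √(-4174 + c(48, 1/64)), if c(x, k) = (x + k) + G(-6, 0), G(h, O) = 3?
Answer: 3*I*√29319/8 ≈ 64.21*I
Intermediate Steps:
c(x, k) = 3 + k + x (c(x, k) = (x + k) + 3 = (k + x) + 3 = 3 + k + x)
√(-4174 + c(48, 1/64)) = √(-4174 + (3 + 1/64 + 48)) = √(-4174 + 3265/64) = √(-263871/64) = 3*I*√29319/8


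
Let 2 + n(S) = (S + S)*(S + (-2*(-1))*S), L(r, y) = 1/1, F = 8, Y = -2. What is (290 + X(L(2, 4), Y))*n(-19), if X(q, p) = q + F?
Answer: 647036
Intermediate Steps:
L(r, y) = 1 (L(r, y) = 1*1 = 1)
n(S) = -2 + 6*S² (n(S) = -2 + (S + S)*(S + (-2*(-1))*S) = -2 + (2*S)*(S + 2*S) = -2 + (2*S)*(3*S) = -2 + 6*S²)
X(q, p) = 8 + q (X(q, p) = q + 8 = 8 + q)
(290 + X(L(2, 4), Y))*n(-19) = (290 + (8 + 1))*(-2 + 6*(-19)²) = (290 + 9)*(-2 + 6*361) = 299*(-2 + 2166) = 299*2164 = 647036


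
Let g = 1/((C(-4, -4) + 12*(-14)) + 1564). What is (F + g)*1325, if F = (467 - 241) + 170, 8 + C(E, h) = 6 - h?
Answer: 733531925/1398 ≈ 5.2470e+5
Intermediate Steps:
C(E, h) = -2 - h (C(E, h) = -8 + (6 - h) = -2 - h)
F = 396 (F = 226 + 170 = 396)
g = 1/1398 (g = 1/(((-2 - 1*(-4)) + 12*(-14)) + 1564) = 1/(((-2 + 4) - 168) + 1564) = 1/((2 - 168) + 1564) = 1/(-166 + 1564) = 1/1398 ≈ 0.00071531)
(F + g)*1325 = (396 + 1/1398)*1325 = (553609/1398)*1325 = 733531925/1398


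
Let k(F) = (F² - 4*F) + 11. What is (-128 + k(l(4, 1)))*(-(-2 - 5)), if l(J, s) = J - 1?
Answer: -840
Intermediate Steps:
l(J, s) = -1 + J
k(F) = 11 + F² - 4*F
(-128 + k(l(4, 1)))*(-(-2 - 5)) = (-128 + (11 + (-1 + 4)² - 4*(-1 + 4)))*(-(-2 - 5)) = (-128 + (11 + 3² - 4*3))*(-1*(-7)) = (-128 + (11 + 9 - 12))*7 = (-128 + 8)*7 = -120*7 = -840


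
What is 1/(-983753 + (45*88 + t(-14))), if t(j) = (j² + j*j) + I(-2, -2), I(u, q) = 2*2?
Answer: -1/979397 ≈ -1.0210e-6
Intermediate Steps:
I(u, q) = 4
t(j) = 4 + 2*j² (t(j) = (j² + j*j) + 4 = (j² + j²) + 4 = 2*j² + 4 = 4 + 2*j²)
1/(-983753 + (45*88 + t(-14))) = 1/(-983753 + (45*88 + (4 + 2*(-14)²))) = 1/(-983753 + (3960 + (4 + 2*196))) = 1/(-983753 + (3960 + (4 + 392))) = 1/(-983753 + (3960 + 396)) = 1/(-983753 + 4356) = 1/(-979397) = -1/979397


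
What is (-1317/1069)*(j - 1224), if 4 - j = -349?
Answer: 1147107/1069 ≈ 1073.1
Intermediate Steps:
j = 353 (j = 4 - 1*(-349) = 4 + 349 = 353)
(-1317/1069)*(j - 1224) = (-1317/1069)*(353 - 1224) = -1317*1/1069*(-871) = -1317/1069*(-871) = 1147107/1069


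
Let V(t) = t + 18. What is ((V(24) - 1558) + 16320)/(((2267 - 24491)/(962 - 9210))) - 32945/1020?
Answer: 171962903/31484 ≈ 5461.9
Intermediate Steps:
V(t) = 18 + t
((V(24) - 1558) + 16320)/(((2267 - 24491)/(962 - 9210))) - 32945/1020 = (((18 + 24) - 1558) + 16320)/(((2267 - 24491)/(962 - 9210))) - 32945/1020 = ((42 - 1558) + 16320)/((-22224/(-8248))) - 32945*1/1020 = (-1516 + 16320)/((-22224*(-1/8248))) - 6589/204 = 14804/(2778/1031) - 6589/204 = 14804*(1031/2778) - 6589/204 = 7631462/1389 - 6589/204 = 171962903/31484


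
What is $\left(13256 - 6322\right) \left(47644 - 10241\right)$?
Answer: $259352402$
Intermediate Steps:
$\left(13256 - 6322\right) \left(47644 - 10241\right) = 6934 \cdot 37403 = 259352402$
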